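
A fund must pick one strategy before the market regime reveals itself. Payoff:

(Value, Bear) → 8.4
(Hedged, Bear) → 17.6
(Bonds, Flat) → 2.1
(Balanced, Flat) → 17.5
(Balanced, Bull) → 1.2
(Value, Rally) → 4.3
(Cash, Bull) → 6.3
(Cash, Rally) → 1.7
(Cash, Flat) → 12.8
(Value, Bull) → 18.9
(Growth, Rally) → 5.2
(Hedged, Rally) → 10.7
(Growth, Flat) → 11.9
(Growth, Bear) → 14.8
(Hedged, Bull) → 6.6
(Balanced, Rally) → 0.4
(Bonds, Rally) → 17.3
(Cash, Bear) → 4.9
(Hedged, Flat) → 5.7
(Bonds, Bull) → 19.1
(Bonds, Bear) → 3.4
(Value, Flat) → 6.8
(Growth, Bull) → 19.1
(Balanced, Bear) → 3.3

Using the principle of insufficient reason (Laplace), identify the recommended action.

Growth

Row averages: Cash=6.425, Bonds=10.475, Hedged=10.15, Balanced=5.6, Value=9.6, Growth=12.75
Highest average = 12.75 → Growth.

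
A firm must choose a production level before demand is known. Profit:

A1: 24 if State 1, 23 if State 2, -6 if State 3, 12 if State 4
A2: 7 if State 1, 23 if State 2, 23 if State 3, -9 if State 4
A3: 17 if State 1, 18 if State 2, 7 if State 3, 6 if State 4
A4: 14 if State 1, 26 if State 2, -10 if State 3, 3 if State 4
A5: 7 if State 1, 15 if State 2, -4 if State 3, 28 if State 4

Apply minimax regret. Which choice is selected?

Column bests: State 1=24, State 2=26, State 3=23, State 4=28.
A1 regrets: 0, 3, 29, 16 → max 29
A2 regrets: 17, 3, 0, 37 → max 37
A3 regrets: 7, 8, 16, 22 → max 22
A4 regrets: 10, 0, 33, 25 → max 33
A5 regrets: 17, 11, 27, 0 → max 27
Smallest max regret = 22 → A3.

A3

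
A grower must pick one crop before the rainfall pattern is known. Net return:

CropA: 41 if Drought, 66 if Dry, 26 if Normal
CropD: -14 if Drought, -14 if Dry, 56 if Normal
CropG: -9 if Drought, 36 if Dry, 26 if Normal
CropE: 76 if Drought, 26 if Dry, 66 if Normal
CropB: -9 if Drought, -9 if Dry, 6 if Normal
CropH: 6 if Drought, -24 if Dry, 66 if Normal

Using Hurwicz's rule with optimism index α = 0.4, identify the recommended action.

CropA: 0.4·66 + 0.6·26 = 42
CropD: 0.4·56 + 0.6·(-14) = 14
CropG: 0.4·36 + 0.6·(-9) = 9
CropE: 0.4·76 + 0.6·26 = 46
CropB: 0.4·6 + 0.6·(-9) = -3
CropH: 0.4·66 + 0.6·(-24) = 12
Highest Hurwicz score = 46 → CropE.

CropE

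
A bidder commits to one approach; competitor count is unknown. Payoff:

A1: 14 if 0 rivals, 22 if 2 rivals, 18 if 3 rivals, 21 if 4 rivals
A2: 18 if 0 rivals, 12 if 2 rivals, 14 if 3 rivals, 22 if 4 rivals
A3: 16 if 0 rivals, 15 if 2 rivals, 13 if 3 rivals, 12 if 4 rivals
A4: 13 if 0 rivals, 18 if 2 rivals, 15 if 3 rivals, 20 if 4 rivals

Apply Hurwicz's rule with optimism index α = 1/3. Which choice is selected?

A1: 1/3·22 + 2/3·14 = 50/3
A2: 1/3·22 + 2/3·12 = 46/3
A3: 1/3·16 + 2/3·12 = 40/3
A4: 1/3·20 + 2/3·13 = 46/3
Highest Hurwicz score = 50/3 → A1.

A1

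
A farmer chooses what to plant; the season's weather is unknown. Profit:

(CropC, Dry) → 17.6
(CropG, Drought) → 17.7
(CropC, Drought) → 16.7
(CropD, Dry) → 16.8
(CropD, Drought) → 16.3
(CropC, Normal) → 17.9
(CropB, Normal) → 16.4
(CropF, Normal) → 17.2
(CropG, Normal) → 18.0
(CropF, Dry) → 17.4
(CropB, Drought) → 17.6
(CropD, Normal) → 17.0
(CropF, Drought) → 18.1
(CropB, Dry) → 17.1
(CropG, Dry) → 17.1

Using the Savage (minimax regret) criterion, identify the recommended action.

Column bests: Drought=18.1, Dry=17.6, Normal=18.0.
CropD regrets: 1.8, 0.8, 1.0 → max 1.8
CropC regrets: 1.4, 0.0, 0.1 → max 1.4
CropB regrets: 0.5, 0.5, 1.6 → max 1.6
CropG regrets: 0.4, 0.5, 0.0 → max 0.5
CropF regrets: 0.0, 0.2, 0.8 → max 0.8
Smallest max regret = 0.5 → CropG.

CropG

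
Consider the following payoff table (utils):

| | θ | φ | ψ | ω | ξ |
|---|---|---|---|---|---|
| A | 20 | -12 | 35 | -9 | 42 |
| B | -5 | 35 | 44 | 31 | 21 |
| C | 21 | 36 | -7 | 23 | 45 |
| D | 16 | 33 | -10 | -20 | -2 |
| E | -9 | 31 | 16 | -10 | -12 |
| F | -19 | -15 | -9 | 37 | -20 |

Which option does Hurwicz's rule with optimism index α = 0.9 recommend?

A: 0.9·42 + 0.1·(-12) = 36.6
B: 0.9·44 + 0.1·(-5) = 39.1
C: 0.9·45 + 0.1·(-7) = 39.8
D: 0.9·33 + 0.1·(-20) = 27.7
E: 0.9·31 + 0.1·(-12) = 26.7
F: 0.9·37 + 0.1·(-20) = 31.3
Highest Hurwicz score = 39.8 → C.

C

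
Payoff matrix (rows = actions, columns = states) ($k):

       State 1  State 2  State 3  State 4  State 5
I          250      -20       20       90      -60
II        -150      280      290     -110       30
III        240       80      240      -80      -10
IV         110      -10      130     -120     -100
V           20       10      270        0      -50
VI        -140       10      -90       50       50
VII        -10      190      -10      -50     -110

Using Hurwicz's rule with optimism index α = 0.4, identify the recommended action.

I: 0.4·250 + 0.6·(-60) = 64
II: 0.4·290 + 0.6·(-150) = 26
III: 0.4·240 + 0.6·(-80) = 48
IV: 0.4·130 + 0.6·(-120) = -20
V: 0.4·270 + 0.6·(-50) = 78
VI: 0.4·50 + 0.6·(-140) = -64
VII: 0.4·190 + 0.6·(-110) = 10
Highest Hurwicz score = 78 → V.

V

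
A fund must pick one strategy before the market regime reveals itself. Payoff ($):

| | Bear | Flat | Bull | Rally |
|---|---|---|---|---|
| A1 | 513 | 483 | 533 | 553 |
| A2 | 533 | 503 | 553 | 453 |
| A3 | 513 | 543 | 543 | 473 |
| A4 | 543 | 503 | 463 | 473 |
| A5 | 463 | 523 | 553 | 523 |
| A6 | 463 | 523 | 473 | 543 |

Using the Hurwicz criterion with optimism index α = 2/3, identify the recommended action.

A1: 2/3·553 + 1/3·483 = 1589/3
A2: 2/3·553 + 1/3·453 = 1559/3
A3: 2/3·543 + 1/3·473 = 1559/3
A4: 2/3·543 + 1/3·463 = 1549/3
A5: 2/3·553 + 1/3·463 = 523
A6: 2/3·543 + 1/3·463 = 1549/3
Highest Hurwicz score = 1589/3 → A1.

A1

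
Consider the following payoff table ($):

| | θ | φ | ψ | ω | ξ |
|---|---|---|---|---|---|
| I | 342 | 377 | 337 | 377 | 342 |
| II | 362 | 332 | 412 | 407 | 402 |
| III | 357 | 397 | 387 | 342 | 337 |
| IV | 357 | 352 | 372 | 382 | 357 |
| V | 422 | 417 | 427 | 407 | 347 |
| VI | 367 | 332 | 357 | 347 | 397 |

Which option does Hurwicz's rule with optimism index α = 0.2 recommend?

I: 0.2·377 + 0.8·337 = 345
II: 0.2·412 + 0.8·332 = 348
III: 0.2·397 + 0.8·337 = 349
IV: 0.2·382 + 0.8·352 = 358
V: 0.2·427 + 0.8·347 = 363
VI: 0.2·397 + 0.8·332 = 345
Highest Hurwicz score = 363 → V.

V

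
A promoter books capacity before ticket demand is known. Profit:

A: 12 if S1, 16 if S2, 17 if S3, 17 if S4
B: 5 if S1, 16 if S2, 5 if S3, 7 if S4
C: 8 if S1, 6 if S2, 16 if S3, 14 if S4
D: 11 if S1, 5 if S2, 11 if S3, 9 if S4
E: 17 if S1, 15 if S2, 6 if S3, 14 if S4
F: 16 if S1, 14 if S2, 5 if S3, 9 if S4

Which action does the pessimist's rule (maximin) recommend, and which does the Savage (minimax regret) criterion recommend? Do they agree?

Row minima: A=12, B=5, C=6, D=5, E=6, F=5
Best worst-case = 12 → A.
Column bests: S1=17, S2=16, S3=17, S4=17.
A regrets: 5, 0, 0, 0 → max 5
B regrets: 12, 0, 12, 10 → max 12
C regrets: 9, 10, 1, 3 → max 10
D regrets: 6, 11, 6, 8 → max 11
E regrets: 0, 1, 11, 3 → max 11
F regrets: 1, 2, 12, 8 → max 12
Smallest max regret = 5 → A.

maximin → A; minimax regret → A (agree)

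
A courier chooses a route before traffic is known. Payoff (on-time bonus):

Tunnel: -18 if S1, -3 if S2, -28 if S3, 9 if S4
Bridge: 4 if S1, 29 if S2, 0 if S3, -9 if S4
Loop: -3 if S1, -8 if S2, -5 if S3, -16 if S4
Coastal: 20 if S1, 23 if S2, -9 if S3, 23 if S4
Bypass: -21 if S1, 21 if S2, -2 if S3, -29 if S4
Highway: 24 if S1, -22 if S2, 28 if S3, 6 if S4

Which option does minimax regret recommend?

Column bests: S1=24, S2=29, S3=28, S4=23.
Tunnel regrets: 42, 32, 56, 14 → max 56
Bridge regrets: 20, 0, 28, 32 → max 32
Loop regrets: 27, 37, 33, 39 → max 39
Coastal regrets: 4, 6, 37, 0 → max 37
Bypass regrets: 45, 8, 30, 52 → max 52
Highway regrets: 0, 51, 0, 17 → max 51
Smallest max regret = 32 → Bridge.

Bridge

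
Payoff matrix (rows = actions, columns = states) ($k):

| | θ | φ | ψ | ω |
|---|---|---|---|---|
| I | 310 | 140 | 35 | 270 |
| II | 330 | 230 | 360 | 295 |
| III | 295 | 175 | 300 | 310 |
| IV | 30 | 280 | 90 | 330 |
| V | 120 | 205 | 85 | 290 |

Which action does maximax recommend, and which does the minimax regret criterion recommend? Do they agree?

Row maxima: I=310, II=360, III=310, IV=330, V=290
Best best-case = 360 → II.
Column bests: θ=330, φ=280, ψ=360, ω=330.
I regrets: 20, 140, 325, 60 → max 325
II regrets: 0, 50, 0, 35 → max 50
III regrets: 35, 105, 60, 20 → max 105
IV regrets: 300, 0, 270, 0 → max 300
V regrets: 210, 75, 275, 40 → max 275
Smallest max regret = 50 → II.

maximax → II; minimax regret → II (agree)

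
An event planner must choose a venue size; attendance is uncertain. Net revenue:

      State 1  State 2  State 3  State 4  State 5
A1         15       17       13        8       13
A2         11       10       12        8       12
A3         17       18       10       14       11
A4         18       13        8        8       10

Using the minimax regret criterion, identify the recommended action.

Column bests: State 1=18, State 2=18, State 3=13, State 4=14, State 5=13.
A1 regrets: 3, 1, 0, 6, 0 → max 6
A2 regrets: 7, 8, 1, 6, 1 → max 8
A3 regrets: 1, 0, 3, 0, 2 → max 3
A4 regrets: 0, 5, 5, 6, 3 → max 6
Smallest max regret = 3 → A3.

A3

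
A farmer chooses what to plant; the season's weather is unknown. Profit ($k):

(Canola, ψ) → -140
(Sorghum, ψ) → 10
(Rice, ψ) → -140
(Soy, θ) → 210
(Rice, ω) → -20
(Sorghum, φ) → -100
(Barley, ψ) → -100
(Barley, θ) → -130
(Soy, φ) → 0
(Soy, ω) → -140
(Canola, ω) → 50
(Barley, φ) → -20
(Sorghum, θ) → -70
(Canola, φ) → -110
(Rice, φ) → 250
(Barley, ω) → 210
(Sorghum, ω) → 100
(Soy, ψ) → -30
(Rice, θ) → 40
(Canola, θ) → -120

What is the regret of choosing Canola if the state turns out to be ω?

160

Best payoff under ω is 210.
Regret = 210 − 50 = 160.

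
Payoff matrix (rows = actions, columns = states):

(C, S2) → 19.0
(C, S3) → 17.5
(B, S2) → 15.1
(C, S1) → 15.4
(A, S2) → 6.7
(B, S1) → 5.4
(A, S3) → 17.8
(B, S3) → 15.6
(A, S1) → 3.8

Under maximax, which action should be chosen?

Row maxima: A=17.8, B=15.6, C=19.0
Best best-case = 19.0 → C.

C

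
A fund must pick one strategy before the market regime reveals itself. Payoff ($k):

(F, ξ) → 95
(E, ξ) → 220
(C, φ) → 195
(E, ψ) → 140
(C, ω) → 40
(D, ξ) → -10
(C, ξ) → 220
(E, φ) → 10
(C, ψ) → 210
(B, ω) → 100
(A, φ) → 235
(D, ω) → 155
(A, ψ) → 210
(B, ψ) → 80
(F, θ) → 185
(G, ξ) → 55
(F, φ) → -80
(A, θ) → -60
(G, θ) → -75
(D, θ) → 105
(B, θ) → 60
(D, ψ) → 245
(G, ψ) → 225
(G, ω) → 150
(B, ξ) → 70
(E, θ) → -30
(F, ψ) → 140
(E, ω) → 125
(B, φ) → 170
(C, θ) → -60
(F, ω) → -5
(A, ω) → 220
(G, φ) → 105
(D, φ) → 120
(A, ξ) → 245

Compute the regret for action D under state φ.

115

Best payoff under φ is 235.
Regret = 235 − 120 = 115.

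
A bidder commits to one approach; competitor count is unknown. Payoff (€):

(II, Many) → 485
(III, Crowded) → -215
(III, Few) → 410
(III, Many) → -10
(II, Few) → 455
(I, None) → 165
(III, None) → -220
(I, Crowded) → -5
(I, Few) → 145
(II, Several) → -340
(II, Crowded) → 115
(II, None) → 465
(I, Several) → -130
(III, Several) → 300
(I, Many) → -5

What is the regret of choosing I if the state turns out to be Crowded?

Best payoff under Crowded is 115.
Regret = 115 − (-5) = 120.

120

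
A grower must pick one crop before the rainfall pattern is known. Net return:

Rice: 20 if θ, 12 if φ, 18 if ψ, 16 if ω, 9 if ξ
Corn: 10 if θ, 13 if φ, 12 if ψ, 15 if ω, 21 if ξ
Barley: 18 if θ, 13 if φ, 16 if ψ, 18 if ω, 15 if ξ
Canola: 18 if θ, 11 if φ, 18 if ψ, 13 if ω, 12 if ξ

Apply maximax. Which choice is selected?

Corn

Row maxima: Rice=20, Corn=21, Barley=18, Canola=18
Best best-case = 21 → Corn.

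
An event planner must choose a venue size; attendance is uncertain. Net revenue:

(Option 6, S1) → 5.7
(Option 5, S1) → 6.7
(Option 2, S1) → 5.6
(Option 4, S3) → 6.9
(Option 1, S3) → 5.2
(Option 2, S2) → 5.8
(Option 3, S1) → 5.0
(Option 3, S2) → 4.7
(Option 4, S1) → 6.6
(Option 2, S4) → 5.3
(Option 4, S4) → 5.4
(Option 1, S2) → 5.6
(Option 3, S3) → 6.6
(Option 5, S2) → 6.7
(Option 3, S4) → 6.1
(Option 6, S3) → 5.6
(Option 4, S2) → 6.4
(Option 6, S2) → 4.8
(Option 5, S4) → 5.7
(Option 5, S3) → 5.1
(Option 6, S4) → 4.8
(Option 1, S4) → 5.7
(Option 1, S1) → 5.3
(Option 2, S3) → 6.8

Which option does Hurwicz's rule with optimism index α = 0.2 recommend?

Option 1: 0.2·5.7 + 0.8·5.2 = 5.3
Option 2: 0.2·6.8 + 0.8·5.3 = 5.6
Option 3: 0.2·6.6 + 0.8·4.7 = 5.08
Option 4: 0.2·6.9 + 0.8·5.4 = 5.7
Option 5: 0.2·6.7 + 0.8·5.1 = 5.42
Option 6: 0.2·5.7 + 0.8·4.8 = 4.98
Highest Hurwicz score = 5.7 → Option 4.

Option 4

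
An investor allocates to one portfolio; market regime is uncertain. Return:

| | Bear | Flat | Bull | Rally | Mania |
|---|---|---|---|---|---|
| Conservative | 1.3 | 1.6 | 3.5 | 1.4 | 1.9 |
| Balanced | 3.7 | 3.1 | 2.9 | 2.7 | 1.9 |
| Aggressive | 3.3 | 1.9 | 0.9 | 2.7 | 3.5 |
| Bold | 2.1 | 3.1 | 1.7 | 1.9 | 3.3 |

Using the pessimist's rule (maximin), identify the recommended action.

Balanced

Row minima: Conservative=1.3, Balanced=1.9, Aggressive=0.9, Bold=1.7
Best worst-case = 1.9 → Balanced.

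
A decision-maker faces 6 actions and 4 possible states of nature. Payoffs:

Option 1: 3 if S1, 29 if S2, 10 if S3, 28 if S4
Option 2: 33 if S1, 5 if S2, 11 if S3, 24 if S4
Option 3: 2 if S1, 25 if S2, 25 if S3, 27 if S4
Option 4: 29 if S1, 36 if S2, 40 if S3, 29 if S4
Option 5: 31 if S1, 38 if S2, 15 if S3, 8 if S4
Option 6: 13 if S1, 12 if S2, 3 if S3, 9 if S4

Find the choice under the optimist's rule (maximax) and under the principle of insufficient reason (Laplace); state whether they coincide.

Row maxima: Option 1=29, Option 2=33, Option 3=27, Option 4=40, Option 5=38, Option 6=13
Best best-case = 40 → Option 4.
Row averages: Option 1=17.5, Option 2=18.25, Option 3=19.75, Option 4=33.5, Option 5=23, Option 6=9.25
Highest average = 33.5 → Option 4.

maximax → Option 4; laplace → Option 4 (agree)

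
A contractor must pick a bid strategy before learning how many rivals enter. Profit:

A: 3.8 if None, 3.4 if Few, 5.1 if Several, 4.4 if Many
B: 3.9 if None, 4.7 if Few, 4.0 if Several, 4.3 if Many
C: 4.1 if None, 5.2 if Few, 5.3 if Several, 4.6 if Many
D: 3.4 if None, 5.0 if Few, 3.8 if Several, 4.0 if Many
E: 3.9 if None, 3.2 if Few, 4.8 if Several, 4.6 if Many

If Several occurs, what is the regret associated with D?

Best payoff under Several is 5.3.
Regret = 5.3 − 3.8 = 1.5.

1.5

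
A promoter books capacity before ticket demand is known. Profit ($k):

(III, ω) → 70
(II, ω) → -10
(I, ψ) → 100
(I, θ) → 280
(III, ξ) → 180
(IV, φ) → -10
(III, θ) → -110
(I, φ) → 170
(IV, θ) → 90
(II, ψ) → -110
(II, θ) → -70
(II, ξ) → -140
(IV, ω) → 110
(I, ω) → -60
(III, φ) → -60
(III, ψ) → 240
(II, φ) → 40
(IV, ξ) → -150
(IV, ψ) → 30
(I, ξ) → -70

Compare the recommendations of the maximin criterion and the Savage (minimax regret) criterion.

Row minima: I=-70, II=-140, III=-110, IV=-150
Best worst-case = -70 → I.
Column bests: θ=280, φ=170, ψ=240, ω=110, ξ=180.
I regrets: 0, 0, 140, 170, 250 → max 250
II regrets: 350, 130, 350, 120, 320 → max 350
III regrets: 390, 230, 0, 40, 0 → max 390
IV regrets: 190, 180, 210, 0, 330 → max 330
Smallest max regret = 250 → I.

maximin → I; minimax regret → I (agree)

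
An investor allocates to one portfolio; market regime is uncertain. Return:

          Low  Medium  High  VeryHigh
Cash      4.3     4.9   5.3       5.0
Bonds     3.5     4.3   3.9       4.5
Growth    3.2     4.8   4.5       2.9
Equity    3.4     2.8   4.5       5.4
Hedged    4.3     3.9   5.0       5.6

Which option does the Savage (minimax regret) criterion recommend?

Column bests: Low=4.3, Medium=4.9, High=5.3, VeryHigh=5.6.
Cash regrets: 0.0, 0.0, 0.0, 0.6 → max 0.6
Bonds regrets: 0.8, 0.6, 1.4, 1.1 → max 1.4
Growth regrets: 1.1, 0.1, 0.8, 2.7 → max 2.7
Equity regrets: 0.9, 2.1, 0.8, 0.2 → max 2.1
Hedged regrets: 0.0, 1.0, 0.3, 0.0 → max 1.0
Smallest max regret = 0.6 → Cash.

Cash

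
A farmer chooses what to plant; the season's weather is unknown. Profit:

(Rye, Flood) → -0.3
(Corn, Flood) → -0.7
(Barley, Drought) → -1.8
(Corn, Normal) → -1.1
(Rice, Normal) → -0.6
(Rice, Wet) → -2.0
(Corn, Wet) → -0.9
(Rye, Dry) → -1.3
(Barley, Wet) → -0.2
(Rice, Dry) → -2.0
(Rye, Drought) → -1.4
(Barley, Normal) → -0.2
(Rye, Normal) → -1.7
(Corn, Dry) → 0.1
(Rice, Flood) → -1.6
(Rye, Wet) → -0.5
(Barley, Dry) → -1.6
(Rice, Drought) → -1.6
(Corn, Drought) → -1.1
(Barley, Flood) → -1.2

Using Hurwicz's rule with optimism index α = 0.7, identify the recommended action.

Barley: 0.7·(-0.2) + 0.3·(-1.8) = -0.68
Rice: 0.7·(-0.6) + 0.3·(-2.0) = -1.02
Rye: 0.7·(-0.3) + 0.3·(-1.7) = -0.72
Corn: 0.7·0.1 + 0.3·(-1.1) = -0.26
Highest Hurwicz score = -0.26 → Corn.

Corn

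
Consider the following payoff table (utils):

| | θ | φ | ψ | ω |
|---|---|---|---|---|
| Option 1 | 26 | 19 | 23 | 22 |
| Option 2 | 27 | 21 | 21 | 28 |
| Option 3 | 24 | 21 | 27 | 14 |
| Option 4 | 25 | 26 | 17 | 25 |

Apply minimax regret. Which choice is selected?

Option 2

Column bests: θ=27, φ=26, ψ=27, ω=28.
Option 1 regrets: 1, 7, 4, 6 → max 7
Option 2 regrets: 0, 5, 6, 0 → max 6
Option 3 regrets: 3, 5, 0, 14 → max 14
Option 4 regrets: 2, 0, 10, 3 → max 10
Smallest max regret = 6 → Option 2.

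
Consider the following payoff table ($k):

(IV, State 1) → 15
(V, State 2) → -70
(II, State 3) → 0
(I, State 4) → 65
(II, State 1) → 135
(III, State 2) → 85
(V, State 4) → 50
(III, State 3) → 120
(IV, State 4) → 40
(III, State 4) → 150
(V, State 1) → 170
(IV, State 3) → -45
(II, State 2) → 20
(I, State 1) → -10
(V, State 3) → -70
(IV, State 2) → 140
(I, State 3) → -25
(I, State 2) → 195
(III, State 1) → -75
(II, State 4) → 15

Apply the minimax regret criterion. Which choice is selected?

IV

Column bests: State 1=170, State 2=195, State 3=120, State 4=150.
I regrets: 180, 0, 145, 85 → max 180
II regrets: 35, 175, 120, 135 → max 175
III regrets: 245, 110, 0, 0 → max 245
IV regrets: 155, 55, 165, 110 → max 165
V regrets: 0, 265, 190, 100 → max 265
Smallest max regret = 165 → IV.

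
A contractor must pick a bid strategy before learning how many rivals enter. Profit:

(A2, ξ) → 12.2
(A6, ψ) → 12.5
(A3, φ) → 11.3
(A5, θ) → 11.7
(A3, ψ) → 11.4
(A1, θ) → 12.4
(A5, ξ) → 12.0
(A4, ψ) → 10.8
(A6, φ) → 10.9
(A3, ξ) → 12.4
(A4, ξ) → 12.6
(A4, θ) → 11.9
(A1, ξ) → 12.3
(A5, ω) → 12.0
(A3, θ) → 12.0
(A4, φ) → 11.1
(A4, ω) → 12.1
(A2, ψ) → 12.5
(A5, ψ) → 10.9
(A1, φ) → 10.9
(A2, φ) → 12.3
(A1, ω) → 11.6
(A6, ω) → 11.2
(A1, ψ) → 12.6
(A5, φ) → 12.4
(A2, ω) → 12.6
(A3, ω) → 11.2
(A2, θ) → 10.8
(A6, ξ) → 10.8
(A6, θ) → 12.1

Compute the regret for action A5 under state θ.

Best payoff under θ is 12.4.
Regret = 12.4 − 11.7 = 0.7.

0.7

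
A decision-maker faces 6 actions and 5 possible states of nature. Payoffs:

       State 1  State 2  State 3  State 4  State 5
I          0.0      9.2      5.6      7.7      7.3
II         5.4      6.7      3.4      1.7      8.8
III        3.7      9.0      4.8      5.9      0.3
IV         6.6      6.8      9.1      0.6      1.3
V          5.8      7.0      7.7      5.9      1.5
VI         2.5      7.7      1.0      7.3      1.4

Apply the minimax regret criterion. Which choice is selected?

Column bests: State 1=6.6, State 2=9.2, State 3=9.1, State 4=7.7, State 5=8.8.
I regrets: 6.6, 0.0, 3.5, 0.0, 1.5 → max 6.6
II regrets: 1.2, 2.5, 5.7, 6.0, 0.0 → max 6.0
III regrets: 2.9, 0.2, 4.3, 1.8, 8.5 → max 8.5
IV regrets: 0.0, 2.4, 0.0, 7.1, 7.5 → max 7.5
V regrets: 0.8, 2.2, 1.4, 1.8, 7.3 → max 7.3
VI regrets: 4.1, 1.5, 8.1, 0.4, 7.4 → max 8.1
Smallest max regret = 6.0 → II.

II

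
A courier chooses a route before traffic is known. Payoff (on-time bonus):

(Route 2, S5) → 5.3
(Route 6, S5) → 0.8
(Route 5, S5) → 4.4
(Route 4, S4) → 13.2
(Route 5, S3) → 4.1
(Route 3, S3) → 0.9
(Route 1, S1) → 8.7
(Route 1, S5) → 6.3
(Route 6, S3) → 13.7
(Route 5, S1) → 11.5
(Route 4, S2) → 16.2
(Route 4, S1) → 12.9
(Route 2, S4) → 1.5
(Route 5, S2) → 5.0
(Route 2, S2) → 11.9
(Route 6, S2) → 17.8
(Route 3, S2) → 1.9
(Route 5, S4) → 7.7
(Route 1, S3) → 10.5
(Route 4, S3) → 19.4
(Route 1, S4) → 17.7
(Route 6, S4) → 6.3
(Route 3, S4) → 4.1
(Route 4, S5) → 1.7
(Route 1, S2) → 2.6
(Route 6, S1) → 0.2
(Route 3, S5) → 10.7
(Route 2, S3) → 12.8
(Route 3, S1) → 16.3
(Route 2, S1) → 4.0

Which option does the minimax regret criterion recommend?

Column bests: S1=16.3, S2=17.8, S3=19.4, S4=17.7, S5=10.7.
Route 1 regrets: 7.6, 15.2, 8.9, 0.0, 4.4 → max 15.2
Route 2 regrets: 12.3, 5.9, 6.6, 16.2, 5.4 → max 16.2
Route 3 regrets: 0.0, 15.9, 18.5, 13.6, 0.0 → max 18.5
Route 4 regrets: 3.4, 1.6, 0.0, 4.5, 9.0 → max 9.0
Route 5 regrets: 4.8, 12.8, 15.3, 10.0, 6.3 → max 15.3
Route 6 regrets: 16.1, 0.0, 5.7, 11.4, 9.9 → max 16.1
Smallest max regret = 9.0 → Route 4.

Route 4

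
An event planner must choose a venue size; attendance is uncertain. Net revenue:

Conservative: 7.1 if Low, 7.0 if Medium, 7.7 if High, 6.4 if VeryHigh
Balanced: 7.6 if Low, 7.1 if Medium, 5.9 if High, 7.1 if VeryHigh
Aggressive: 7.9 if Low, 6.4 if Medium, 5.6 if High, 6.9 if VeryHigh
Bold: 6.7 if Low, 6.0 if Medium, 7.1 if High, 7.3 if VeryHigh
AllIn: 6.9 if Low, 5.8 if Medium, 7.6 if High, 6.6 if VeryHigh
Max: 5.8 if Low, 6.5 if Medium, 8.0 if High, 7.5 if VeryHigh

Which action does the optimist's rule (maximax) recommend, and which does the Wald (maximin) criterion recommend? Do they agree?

maximax → Max; maximin → Conservative (disagree)

Row maxima: Conservative=7.7, Balanced=7.6, Aggressive=7.9, Bold=7.3, AllIn=7.6, Max=8.0
Best best-case = 8.0 → Max.
Row minima: Conservative=6.4, Balanced=5.9, Aggressive=5.6, Bold=6.0, AllIn=5.8, Max=5.8
Best worst-case = 6.4 → Conservative.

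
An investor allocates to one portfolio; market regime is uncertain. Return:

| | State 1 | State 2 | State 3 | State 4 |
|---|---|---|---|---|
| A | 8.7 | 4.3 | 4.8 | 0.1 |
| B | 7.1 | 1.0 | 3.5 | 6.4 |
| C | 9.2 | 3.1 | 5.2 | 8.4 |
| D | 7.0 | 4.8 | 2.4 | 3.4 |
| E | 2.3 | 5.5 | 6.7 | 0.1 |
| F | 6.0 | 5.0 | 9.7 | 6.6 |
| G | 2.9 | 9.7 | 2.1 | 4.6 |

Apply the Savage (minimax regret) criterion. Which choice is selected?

F

Column bests: State 1=9.2, State 2=9.7, State 3=9.7, State 4=8.4.
A regrets: 0.5, 5.4, 4.9, 8.3 → max 8.3
B regrets: 2.1, 8.7, 6.2, 2.0 → max 8.7
C regrets: 0.0, 6.6, 4.5, 0.0 → max 6.6
D regrets: 2.2, 4.9, 7.3, 5.0 → max 7.3
E regrets: 6.9, 4.2, 3.0, 8.3 → max 8.3
F regrets: 3.2, 4.7, 0.0, 1.8 → max 4.7
G regrets: 6.3, 0.0, 7.6, 3.8 → max 7.6
Smallest max regret = 4.7 → F.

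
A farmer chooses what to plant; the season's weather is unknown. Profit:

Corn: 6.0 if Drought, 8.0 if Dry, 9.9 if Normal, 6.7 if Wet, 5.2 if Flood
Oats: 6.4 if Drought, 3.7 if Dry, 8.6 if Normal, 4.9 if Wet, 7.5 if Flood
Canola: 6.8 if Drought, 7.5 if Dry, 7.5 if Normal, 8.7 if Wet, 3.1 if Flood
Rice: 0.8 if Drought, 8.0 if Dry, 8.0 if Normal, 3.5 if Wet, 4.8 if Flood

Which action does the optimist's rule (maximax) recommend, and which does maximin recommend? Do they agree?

maximax → Corn; maximin → Corn (agree)

Row maxima: Corn=9.9, Oats=8.6, Canola=8.7, Rice=8.0
Best best-case = 9.9 → Corn.
Row minima: Corn=5.2, Oats=3.7, Canola=3.1, Rice=0.8
Best worst-case = 5.2 → Corn.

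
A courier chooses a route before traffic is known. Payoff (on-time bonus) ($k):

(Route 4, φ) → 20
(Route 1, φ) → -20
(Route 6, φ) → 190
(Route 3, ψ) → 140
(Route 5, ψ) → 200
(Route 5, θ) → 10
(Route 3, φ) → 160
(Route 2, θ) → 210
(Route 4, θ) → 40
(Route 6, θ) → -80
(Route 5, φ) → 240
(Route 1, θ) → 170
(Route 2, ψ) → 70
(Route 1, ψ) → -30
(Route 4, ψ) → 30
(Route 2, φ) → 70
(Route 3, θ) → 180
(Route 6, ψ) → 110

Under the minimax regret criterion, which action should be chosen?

Column bests: θ=210, φ=240, ψ=200.
Route 1 regrets: 40, 260, 230 → max 260
Route 2 regrets: 0, 170, 130 → max 170
Route 3 regrets: 30, 80, 60 → max 80
Route 4 regrets: 170, 220, 170 → max 220
Route 5 regrets: 200, 0, 0 → max 200
Route 6 regrets: 290, 50, 90 → max 290
Smallest max regret = 80 → Route 3.

Route 3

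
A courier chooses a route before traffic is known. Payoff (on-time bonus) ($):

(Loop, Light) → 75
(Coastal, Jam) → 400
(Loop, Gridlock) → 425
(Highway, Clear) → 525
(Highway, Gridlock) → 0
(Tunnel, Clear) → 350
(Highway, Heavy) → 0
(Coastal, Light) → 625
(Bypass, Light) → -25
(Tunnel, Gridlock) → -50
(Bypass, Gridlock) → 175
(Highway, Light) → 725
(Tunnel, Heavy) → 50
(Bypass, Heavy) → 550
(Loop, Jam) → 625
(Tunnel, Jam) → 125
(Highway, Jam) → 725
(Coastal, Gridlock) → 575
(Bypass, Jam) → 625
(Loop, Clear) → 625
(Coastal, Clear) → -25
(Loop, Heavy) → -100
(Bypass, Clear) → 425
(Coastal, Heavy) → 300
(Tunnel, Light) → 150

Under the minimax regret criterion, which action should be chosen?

Column bests: Clear=625, Light=725, Heavy=550, Jam=725, Gridlock=575.
Tunnel regrets: 275, 575, 500, 600, 625 → max 625
Highway regrets: 100, 0, 550, 0, 575 → max 575
Loop regrets: 0, 650, 650, 100, 150 → max 650
Bypass regrets: 200, 750, 0, 100, 400 → max 750
Coastal regrets: 650, 100, 250, 325, 0 → max 650
Smallest max regret = 575 → Highway.

Highway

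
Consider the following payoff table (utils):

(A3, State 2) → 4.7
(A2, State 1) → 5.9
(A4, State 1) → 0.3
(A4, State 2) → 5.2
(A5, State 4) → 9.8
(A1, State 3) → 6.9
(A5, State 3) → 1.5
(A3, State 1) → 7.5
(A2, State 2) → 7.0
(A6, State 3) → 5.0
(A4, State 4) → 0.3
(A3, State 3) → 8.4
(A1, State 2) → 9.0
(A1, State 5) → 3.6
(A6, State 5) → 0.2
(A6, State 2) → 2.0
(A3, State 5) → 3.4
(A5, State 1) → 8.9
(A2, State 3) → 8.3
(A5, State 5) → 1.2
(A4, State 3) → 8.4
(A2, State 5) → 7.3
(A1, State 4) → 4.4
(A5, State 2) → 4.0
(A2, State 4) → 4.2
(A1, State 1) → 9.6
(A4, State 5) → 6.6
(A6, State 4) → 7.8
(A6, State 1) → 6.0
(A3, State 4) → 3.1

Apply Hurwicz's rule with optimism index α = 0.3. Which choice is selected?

A1: 0.3·9.6 + 0.7·3.6 = 5.4
A2: 0.3·8.3 + 0.7·4.2 = 5.43
A3: 0.3·8.4 + 0.7·3.1 = 4.69
A4: 0.3·8.4 + 0.7·0.3 = 2.73
A5: 0.3·9.8 + 0.7·1.2 = 3.78
A6: 0.3·7.8 + 0.7·0.2 = 2.48
Highest Hurwicz score = 5.43 → A2.

A2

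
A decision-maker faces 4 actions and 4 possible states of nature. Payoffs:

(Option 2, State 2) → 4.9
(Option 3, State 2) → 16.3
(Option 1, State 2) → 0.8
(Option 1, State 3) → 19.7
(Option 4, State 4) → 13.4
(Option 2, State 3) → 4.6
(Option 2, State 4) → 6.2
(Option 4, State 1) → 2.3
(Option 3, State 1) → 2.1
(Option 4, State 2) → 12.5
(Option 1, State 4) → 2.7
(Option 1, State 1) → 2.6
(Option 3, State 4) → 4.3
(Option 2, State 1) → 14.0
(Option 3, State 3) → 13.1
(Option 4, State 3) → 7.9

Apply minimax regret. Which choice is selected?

Column bests: State 1=14.0, State 2=16.3, State 3=19.7, State 4=13.4.
Option 1 regrets: 11.4, 15.5, 0.0, 10.7 → max 15.5
Option 2 regrets: 0.0, 11.4, 15.1, 7.2 → max 15.1
Option 3 regrets: 11.9, 0.0, 6.6, 9.1 → max 11.9
Option 4 regrets: 11.7, 3.8, 11.8, 0.0 → max 11.8
Smallest max regret = 11.8 → Option 4.

Option 4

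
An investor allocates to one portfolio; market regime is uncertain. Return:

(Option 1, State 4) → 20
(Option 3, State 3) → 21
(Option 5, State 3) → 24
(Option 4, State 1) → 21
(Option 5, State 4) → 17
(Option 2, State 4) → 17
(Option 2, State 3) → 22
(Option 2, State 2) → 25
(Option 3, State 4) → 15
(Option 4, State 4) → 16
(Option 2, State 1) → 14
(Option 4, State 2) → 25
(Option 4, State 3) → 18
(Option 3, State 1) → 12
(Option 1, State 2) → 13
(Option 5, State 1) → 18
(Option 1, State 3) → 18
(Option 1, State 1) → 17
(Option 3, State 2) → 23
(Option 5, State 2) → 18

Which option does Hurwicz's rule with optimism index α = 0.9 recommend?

Option 4

Option 1: 0.9·20 + 0.1·13 = 19.3
Option 2: 0.9·25 + 0.1·14 = 23.9
Option 3: 0.9·23 + 0.1·12 = 21.9
Option 4: 0.9·25 + 0.1·16 = 24.1
Option 5: 0.9·24 + 0.1·17 = 23.3
Highest Hurwicz score = 24.1 → Option 4.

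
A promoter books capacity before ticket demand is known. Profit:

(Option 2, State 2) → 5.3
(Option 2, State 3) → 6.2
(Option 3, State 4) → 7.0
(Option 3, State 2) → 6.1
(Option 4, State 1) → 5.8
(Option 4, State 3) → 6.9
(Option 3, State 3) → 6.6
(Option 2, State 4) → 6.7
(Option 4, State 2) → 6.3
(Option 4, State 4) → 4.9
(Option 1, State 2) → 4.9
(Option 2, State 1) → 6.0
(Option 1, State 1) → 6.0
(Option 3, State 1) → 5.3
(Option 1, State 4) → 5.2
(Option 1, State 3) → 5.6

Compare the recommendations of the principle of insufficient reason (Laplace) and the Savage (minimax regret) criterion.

laplace → Option 3; minimax regret → Option 3 (agree)

Row averages: Option 1=5.425, Option 2=6.05, Option 3=6.25, Option 4=5.975
Highest average = 6.25 → Option 3.
Column bests: State 1=6.0, State 2=6.3, State 3=6.9, State 4=7.0.
Option 1 regrets: 0.0, 1.4, 1.3, 1.8 → max 1.8
Option 2 regrets: 0.0, 1.0, 0.7, 0.3 → max 1.0
Option 3 regrets: 0.7, 0.2, 0.3, 0.0 → max 0.7
Option 4 regrets: 0.2, 0.0, 0.0, 2.1 → max 2.1
Smallest max regret = 0.7 → Option 3.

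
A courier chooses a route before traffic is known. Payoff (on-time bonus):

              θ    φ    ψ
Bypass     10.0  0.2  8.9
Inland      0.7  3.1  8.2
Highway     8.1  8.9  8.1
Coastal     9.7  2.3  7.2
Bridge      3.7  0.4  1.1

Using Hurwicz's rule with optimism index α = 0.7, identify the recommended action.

Highway

Bypass: 0.7·10.0 + 0.3·0.2 = 7.06
Inland: 0.7·8.2 + 0.3·0.7 = 5.95
Highway: 0.7·8.9 + 0.3·8.1 = 8.66
Coastal: 0.7·9.7 + 0.3·2.3 = 7.48
Bridge: 0.7·3.7 + 0.3·0.4 = 2.71
Highest Hurwicz score = 8.66 → Highway.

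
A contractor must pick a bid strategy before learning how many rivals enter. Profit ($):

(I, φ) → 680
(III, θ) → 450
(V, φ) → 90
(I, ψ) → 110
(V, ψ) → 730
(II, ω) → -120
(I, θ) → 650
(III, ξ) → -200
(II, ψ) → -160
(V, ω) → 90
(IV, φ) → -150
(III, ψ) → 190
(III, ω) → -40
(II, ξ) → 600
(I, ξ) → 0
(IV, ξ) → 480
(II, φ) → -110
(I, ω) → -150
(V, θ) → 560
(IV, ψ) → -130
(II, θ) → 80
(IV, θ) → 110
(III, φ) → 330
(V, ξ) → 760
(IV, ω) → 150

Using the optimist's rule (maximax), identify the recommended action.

Row maxima: I=680, II=600, III=450, IV=480, V=760
Best best-case = 760 → V.

V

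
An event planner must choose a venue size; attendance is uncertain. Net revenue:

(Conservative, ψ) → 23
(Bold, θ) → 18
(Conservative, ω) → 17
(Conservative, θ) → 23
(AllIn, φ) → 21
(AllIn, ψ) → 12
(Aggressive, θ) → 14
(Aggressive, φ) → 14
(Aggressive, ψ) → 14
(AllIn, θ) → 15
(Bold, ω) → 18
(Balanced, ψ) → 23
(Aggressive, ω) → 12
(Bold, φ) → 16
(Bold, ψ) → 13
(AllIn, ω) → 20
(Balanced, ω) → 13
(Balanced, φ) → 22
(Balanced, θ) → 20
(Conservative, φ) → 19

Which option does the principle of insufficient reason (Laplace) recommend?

Row averages: Conservative=20.5, Balanced=19.5, Aggressive=13.5, Bold=16.25, AllIn=17
Highest average = 20.5 → Conservative.

Conservative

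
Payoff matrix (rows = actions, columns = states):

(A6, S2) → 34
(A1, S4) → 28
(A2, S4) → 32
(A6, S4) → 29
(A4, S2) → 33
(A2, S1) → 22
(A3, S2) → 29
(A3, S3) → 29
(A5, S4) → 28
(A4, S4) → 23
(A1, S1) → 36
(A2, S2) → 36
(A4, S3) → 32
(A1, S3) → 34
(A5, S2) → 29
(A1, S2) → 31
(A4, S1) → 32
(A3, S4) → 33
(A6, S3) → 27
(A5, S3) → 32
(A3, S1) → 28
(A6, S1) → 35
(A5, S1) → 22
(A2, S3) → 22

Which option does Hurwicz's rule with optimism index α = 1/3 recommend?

A1

A1: 1/3·36 + 2/3·28 = 92/3
A2: 1/3·36 + 2/3·22 = 80/3
A3: 1/3·33 + 2/3·28 = 89/3
A4: 1/3·33 + 2/3·23 = 79/3
A5: 1/3·32 + 2/3·22 = 76/3
A6: 1/3·35 + 2/3·27 = 89/3
Highest Hurwicz score = 92/3 → A1.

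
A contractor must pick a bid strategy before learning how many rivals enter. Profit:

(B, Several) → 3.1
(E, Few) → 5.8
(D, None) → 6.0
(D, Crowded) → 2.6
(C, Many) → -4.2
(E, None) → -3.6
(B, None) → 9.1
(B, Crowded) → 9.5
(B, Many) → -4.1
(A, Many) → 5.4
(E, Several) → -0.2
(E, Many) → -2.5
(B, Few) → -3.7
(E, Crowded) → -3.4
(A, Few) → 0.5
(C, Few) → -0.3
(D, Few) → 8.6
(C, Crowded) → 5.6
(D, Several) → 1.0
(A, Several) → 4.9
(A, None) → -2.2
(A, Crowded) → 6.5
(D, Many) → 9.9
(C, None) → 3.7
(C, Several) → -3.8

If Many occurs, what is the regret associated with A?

4.5

Best payoff under Many is 9.9.
Regret = 9.9 − 5.4 = 4.5.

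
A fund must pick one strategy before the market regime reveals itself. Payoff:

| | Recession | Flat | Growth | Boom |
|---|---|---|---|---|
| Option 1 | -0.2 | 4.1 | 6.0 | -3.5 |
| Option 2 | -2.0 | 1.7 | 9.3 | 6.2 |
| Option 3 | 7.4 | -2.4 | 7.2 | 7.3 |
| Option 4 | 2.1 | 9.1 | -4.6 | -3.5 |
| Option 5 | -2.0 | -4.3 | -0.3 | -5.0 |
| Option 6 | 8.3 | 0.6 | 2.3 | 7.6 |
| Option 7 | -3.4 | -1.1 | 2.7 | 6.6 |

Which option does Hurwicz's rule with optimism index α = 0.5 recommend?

Option 6

Option 1: 0.5·6.0 + 0.5·(-3.5) = 1.25
Option 2: 0.5·9.3 + 0.5·(-2.0) = 3.65
Option 3: 0.5·7.4 + 0.5·(-2.4) = 2.5
Option 4: 0.5·9.1 + 0.5·(-4.6) = 2.25
Option 5: 0.5·(-0.3) + 0.5·(-5.0) = -2.65
Option 6: 0.5·8.3 + 0.5·0.6 = 4.45
Option 7: 0.5·6.6 + 0.5·(-3.4) = 1.6
Highest Hurwicz score = 4.45 → Option 6.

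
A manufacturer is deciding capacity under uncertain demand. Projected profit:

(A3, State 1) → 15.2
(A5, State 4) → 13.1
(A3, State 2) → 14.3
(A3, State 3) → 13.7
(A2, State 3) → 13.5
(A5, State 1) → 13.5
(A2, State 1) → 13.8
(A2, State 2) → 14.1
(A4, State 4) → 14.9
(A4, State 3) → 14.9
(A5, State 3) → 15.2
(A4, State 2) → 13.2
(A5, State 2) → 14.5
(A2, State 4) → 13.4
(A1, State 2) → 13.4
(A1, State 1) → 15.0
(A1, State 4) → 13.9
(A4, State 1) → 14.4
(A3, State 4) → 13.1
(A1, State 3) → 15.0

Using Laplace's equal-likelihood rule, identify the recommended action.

A4

Row averages: A1=14.325, A2=13.7, A3=14.075, A4=14.35, A5=14.075
Highest average = 14.35 → A4.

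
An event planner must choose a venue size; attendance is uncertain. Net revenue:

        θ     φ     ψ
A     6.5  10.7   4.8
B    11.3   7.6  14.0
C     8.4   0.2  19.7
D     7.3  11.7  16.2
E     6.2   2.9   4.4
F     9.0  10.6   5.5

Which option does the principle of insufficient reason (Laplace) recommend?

Row averages: A=22/3, B=329/30, C=283/30, D=176/15, E=4.5, F=251/30
Highest average = 176/15 → D.

D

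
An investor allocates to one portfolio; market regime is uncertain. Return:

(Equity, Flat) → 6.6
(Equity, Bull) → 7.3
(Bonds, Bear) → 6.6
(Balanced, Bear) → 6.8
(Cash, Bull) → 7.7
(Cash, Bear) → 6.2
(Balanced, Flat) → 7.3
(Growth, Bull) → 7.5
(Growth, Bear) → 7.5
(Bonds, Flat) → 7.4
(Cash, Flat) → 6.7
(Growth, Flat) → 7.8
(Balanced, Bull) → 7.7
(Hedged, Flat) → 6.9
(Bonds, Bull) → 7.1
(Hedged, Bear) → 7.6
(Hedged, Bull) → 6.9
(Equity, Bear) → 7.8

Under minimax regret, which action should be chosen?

Column bests: Bear=7.8, Flat=7.8, Bull=7.7.
Growth regrets: 0.3, 0.0, 0.2 → max 0.3
Cash regrets: 1.6, 1.1, 0.0 → max 1.6
Hedged regrets: 0.2, 0.9, 0.8 → max 0.9
Bonds regrets: 1.2, 0.4, 0.6 → max 1.2
Balanced regrets: 1.0, 0.5, 0.0 → max 1.0
Equity regrets: 0.0, 1.2, 0.4 → max 1.2
Smallest max regret = 0.3 → Growth.

Growth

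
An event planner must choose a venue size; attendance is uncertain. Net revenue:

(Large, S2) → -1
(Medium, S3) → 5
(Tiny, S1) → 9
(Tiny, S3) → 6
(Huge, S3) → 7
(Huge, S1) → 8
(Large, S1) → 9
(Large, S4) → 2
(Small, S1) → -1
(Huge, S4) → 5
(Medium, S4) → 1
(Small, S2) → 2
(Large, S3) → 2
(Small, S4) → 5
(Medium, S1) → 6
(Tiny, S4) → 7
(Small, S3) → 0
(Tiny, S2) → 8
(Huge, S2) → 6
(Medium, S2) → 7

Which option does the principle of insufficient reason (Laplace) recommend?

Tiny

Row averages: Tiny=7.5, Small=1.5, Medium=4.75, Large=3, Huge=6.5
Highest average = 7.5 → Tiny.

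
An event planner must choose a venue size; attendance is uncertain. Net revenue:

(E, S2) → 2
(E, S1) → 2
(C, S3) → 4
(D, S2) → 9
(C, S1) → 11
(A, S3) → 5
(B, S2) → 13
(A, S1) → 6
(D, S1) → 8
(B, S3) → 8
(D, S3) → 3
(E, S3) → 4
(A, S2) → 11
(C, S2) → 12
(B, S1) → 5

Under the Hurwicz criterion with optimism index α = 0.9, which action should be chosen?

A: 0.9·11 + 0.1·5 = 10.4
B: 0.9·13 + 0.1·5 = 12.2
C: 0.9·12 + 0.1·4 = 11.2
D: 0.9·9 + 0.1·3 = 8.4
E: 0.9·4 + 0.1·2 = 3.8
Highest Hurwicz score = 12.2 → B.

B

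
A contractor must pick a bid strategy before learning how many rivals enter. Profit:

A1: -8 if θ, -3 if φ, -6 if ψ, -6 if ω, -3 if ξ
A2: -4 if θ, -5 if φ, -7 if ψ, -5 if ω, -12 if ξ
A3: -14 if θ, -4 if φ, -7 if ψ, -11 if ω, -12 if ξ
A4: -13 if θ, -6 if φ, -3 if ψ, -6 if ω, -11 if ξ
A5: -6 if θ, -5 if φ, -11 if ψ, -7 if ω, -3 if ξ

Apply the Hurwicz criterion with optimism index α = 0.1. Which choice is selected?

A1: 0.1·(-3) + 0.9·(-8) = -7.5
A2: 0.1·(-4) + 0.9·(-12) = -11.2
A3: 0.1·(-4) + 0.9·(-14) = -13
A4: 0.1·(-3) + 0.9·(-13) = -12
A5: 0.1·(-3) + 0.9·(-11) = -10.2
Highest Hurwicz score = -7.5 → A1.

A1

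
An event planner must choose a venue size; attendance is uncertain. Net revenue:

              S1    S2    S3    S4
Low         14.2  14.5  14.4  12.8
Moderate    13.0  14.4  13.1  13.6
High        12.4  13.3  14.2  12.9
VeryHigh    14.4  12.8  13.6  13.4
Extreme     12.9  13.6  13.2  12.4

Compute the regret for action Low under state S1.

Best payoff under S1 is 14.4.
Regret = 14.4 − 14.2 = 0.2.

0.2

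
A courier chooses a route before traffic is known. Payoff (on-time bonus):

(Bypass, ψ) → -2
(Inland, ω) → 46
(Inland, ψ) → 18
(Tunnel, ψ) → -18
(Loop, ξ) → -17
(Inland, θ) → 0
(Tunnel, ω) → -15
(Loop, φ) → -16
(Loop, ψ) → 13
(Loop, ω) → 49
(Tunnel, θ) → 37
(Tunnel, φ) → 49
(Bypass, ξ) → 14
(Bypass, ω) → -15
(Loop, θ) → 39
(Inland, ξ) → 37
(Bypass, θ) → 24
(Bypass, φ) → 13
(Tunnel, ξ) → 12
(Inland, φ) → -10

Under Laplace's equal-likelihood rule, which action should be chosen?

Inland

Row averages: Inland=18.2, Tunnel=13, Loop=13.6, Bypass=6.8
Highest average = 18.2 → Inland.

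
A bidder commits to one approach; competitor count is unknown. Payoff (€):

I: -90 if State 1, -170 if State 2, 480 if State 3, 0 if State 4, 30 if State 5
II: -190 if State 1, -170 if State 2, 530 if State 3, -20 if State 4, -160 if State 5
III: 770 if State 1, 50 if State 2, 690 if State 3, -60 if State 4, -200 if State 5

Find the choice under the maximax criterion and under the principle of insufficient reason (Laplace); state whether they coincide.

maximax → III; laplace → III (agree)

Row maxima: I=480, II=530, III=770
Best best-case = 770 → III.
Row averages: I=50, II=-2, III=250
Highest average = 250 → III.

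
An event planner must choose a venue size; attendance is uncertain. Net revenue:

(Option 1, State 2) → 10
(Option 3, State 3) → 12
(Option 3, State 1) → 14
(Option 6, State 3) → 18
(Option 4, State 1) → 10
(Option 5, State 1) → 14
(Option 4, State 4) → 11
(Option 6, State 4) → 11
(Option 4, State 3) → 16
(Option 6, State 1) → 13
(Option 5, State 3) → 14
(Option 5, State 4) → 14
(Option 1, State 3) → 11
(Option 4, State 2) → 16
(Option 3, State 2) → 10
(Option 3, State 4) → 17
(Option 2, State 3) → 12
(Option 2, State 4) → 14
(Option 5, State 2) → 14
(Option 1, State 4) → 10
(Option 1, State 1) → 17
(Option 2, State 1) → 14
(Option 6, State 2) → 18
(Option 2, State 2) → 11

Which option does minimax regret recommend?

Column bests: State 1=17, State 2=18, State 3=18, State 4=17.
Option 1 regrets: 0, 8, 7, 7 → max 8
Option 2 regrets: 3, 7, 6, 3 → max 7
Option 3 regrets: 3, 8, 6, 0 → max 8
Option 4 regrets: 7, 2, 2, 6 → max 7
Option 5 regrets: 3, 4, 4, 3 → max 4
Option 6 regrets: 4, 0, 0, 6 → max 6
Smallest max regret = 4 → Option 5.

Option 5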